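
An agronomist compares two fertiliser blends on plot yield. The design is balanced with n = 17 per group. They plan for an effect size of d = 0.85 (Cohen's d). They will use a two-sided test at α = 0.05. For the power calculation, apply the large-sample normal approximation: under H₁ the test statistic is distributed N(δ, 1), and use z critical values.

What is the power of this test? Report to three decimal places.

Noncentrality parameter: δ = d·√(n/2) = 0.85 × √(17/2) = 2.4782
Critical value for a two-sided test at α = 0.05: z_{α/2} = 1.960.
Power = Φ(δ − 1.960) + Φ(−δ − 1.960) = Φ(0.518) + Φ(-4.438) = 0.6978 + 0.0000 = 0.6978.

Power ≈ 0.698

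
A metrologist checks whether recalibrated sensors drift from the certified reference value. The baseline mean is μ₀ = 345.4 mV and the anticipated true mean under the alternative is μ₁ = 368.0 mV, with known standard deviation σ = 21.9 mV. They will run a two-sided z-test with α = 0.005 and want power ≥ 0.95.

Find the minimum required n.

Standardized effect: d = |μ₁ − μ₀| / σ = |368.0 − 345.4| / 21.9 = 1.0320
Set Φ(δ − 2.807) = 0.95; then δ − 2.807 = Φ⁻¹(0.95) = 1.645, giving δ = 4.452.
(For δ > 0 the lower-tail rejection region contributes negligibly to power, so the one-term inversion is standard.)
δ = d·√n ⇒ n = (δ/d)² = (4.452 / 1.0320)² = 18.61.
Rounding up, n = 19.

n = 19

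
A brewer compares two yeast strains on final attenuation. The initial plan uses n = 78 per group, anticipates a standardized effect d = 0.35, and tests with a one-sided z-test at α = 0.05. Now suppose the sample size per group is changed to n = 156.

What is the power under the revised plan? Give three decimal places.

Power ≈ 0.926

With n = 156 per group: δ = d·√(n/2) = 0.35 × √(156/2) = 3.0911. Critical value z_{0.05} = 1.645.
Revised power = Φ(δ − 1.645) = Φ(1.446) = 0.9259.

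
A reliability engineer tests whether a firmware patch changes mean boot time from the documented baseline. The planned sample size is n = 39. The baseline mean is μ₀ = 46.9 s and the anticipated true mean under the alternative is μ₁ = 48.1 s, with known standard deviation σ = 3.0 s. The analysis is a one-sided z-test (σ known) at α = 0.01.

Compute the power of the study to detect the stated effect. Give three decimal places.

Standardized effect: d = |μ₁ − μ₀| / σ = |48.1 − 46.9| / 3.0 = 0.4000
Noncentrality parameter: δ = d·√n = 0.4000 × √39 = 2.4980
One-sided α = 0.01 → critical value z_{0.01} = 2.326.
Power = P(Z > 2.326 − δ) = Φ(0.172) = 0.5681.

Power ≈ 0.568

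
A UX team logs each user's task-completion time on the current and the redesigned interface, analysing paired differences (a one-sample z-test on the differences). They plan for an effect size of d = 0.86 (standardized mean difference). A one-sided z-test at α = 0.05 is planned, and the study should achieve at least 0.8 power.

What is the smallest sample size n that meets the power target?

n = 9

For power 0.8 need Φ(δ − z_{0.05}) = 0.8, so δ = z_{0.05} + z_{0.20} = 1.645 + 0.842 = 2.486.
δ = d·√n ⇒ n = (δ/d)² = (2.486 / 0.86)² = 8.36.
Rounding up, n = 9.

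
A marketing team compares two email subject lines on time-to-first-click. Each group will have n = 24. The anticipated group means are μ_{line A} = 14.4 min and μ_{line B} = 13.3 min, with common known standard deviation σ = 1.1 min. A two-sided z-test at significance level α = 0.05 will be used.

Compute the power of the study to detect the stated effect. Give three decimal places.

Power ≈ 0.934

Standardized effect: d = |μ_{line A} − μ_{line B}| / σ = |14.4 − 13.3| / 1.1 = 1.0000
Noncentrality parameter: δ = d·√(n/2) = 1.0000 × √(24/2) = 3.4641
Critical value for a two-sided test at α = 0.05: z_{α/2} = 1.960.
Power = Φ(δ − 1.960) + Φ(−δ − 1.960) = Φ(1.504) + Φ(-5.424) = 0.9337 + 0.0000 = 0.9337.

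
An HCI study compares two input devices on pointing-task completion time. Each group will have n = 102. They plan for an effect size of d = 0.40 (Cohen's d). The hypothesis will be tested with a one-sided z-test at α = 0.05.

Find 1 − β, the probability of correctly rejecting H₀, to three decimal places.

Noncentrality parameter: δ = d·√(n/2) = 0.40 × √(102/2) = 2.8566
Critical value for a one-sided test at α = 0.05: z_α = 1.645.
Power = Φ(δ − 1.645) = Φ(1.212) = 0.8872.

Power ≈ 0.887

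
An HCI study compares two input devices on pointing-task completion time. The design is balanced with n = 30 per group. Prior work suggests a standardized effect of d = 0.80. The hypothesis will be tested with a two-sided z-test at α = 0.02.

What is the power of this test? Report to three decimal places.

Power ≈ 0.780

Noncentrality parameter: δ = d·√(n/2) = 0.80 × √(30/2) = 3.0984
Critical value for a two-sided test at α = 0.02: z_{α/2} = 2.326.
Power = Φ(δ − 2.326) + Φ(−δ − 2.326) = Φ(0.772) + Φ(-5.425) = 0.7800 + 0.0000 = 0.7800.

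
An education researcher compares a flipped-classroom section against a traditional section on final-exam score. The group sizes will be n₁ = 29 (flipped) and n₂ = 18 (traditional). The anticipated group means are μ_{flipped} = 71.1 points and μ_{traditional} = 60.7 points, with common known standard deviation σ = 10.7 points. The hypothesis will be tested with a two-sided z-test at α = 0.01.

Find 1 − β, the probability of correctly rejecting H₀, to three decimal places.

Power ≈ 0.746

Standardized effect: d = |μ_{flipped} − μ_{traditional}| / σ = |71.1 − 60.7| / 10.7 = 0.9720
Noncentrality parameter: δ = d / √(1/n₁ + 1/n₂) = 0.9720 / √(1/29 + 1/18) = 3.2392
Two-sided α = 0.01 → critical value z_{0.005} = 2.576.
Power = Φ(δ − 2.576) + Φ(−δ − 2.576) = Φ(0.663) + Φ(-5.815) = 0.7464 + 0.0000 = 0.7464.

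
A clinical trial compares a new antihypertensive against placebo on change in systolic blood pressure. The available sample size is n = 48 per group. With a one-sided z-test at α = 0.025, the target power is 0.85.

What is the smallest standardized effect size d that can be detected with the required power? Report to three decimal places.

Need Φ(δ − 1.960) = 0.85, so δ = 1.960 + 1.036 = 2.996.
δ = d·√(n/2) ⇒ d = δ/√(n/2) = 2.996/√(48/2) = 0.6116.

d ≈ 0.612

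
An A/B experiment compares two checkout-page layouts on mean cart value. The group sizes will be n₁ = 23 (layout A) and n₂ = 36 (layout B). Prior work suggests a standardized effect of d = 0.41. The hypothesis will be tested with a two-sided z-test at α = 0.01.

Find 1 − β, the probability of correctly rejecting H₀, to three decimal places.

Noncentrality parameter: δ = d / √(1/n₁ + 1/n₂) = 0.41 / √(1/23 + 1/36) = 1.5359
Two-sided α = 0.01 → critical value z_{0.005} = 2.576.
Power = Φ(δ − 2.576) + Φ(−δ − 2.576) = Φ(-1.040) + Φ(-4.112) = 0.1492 + 0.0000 = 0.1492.

Power ≈ 0.149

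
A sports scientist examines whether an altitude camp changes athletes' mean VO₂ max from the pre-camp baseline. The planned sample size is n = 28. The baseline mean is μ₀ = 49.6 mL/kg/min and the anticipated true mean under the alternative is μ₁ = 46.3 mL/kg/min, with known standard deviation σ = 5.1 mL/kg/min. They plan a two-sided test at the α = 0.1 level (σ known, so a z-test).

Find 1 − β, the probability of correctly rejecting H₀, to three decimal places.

Power ≈ 0.962

Standardized effect: d = |μ₁ − μ₀| / σ = |46.3 − 49.6| / 5.1 = 0.6471
Noncentrality parameter: δ = d·√n = 0.6471 × √28 = 3.4239
Critical value for a two-sided test at α = 0.1: z_{α/2} = 1.645.
Power = Φ(δ − 1.645) + Φ(−δ − 1.645) = Φ(1.779) + Φ(-5.069) = 0.9624 + 0.0000 = 0.9624.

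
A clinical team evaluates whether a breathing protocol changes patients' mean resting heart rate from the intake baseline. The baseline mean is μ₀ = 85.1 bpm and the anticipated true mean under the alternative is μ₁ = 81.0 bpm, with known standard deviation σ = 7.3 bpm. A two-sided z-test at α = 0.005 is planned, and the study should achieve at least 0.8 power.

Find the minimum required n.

Standardized effect: d = |μ₁ − μ₀| / σ = |81.0 − 85.1| / 7.3 = 0.5616
Set Φ(δ − 2.807) = 0.8; then δ − 2.807 = Φ⁻¹(0.8) = 0.842, giving δ = 3.649.
(For δ > 0 the lower-tail rejection region contributes negligibly to power, so the one-term inversion is standard.)
δ = d·√n ⇒ n = (δ/d)² = (3.649 / 0.5616)² = 42.20.
Round up to the next whole unit.

n = 43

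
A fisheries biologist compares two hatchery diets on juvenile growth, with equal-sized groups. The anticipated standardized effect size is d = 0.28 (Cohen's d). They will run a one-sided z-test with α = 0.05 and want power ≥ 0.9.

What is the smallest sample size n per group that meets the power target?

n = 219 per group

For power 0.9 need Φ(δ − z_{0.05}) = 0.9, so δ = z_{0.05} + z_{0.10} = 1.645 + 1.282 = 2.926.
δ = d·√(n/2) ⇒ n = 2(δ/d)² = 2 × (2.926 / 0.28)² = 218.47.
Round up to the next whole unit.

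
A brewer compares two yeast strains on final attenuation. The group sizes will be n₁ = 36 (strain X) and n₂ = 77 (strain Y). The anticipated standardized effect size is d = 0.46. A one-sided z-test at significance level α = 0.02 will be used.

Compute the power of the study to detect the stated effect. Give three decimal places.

Noncentrality parameter: δ = d / √(1/n₁ + 1/n₂) = 0.46 / √(1/36 + 1/77) = 2.2783
Critical value for a one-sided test at α = 0.02: z_α = 2.054.
Power = P(Z > 2.054 − δ) = Φ(0.225) = 0.5888.

Power ≈ 0.589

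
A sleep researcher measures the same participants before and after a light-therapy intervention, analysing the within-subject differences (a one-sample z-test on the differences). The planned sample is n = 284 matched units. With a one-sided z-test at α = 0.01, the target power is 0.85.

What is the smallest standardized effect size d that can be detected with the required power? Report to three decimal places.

Need Φ(δ − 2.326) = 0.85, so δ = 2.326 + 1.036 = 3.363.
δ = d·√n ⇒ d = δ/√n = 3.363/√284 = 0.1995.

d ≈ 0.200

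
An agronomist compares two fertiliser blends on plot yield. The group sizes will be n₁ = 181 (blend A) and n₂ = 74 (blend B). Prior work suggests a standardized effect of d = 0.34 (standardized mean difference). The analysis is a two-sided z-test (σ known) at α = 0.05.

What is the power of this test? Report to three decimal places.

Power ≈ 0.693

Noncentrality parameter: δ = d / √(1/n₁ + 1/n₂) = 0.34 / √(1/181 + 1/74) = 2.4641
Critical value for a two-sided test at α = 0.05: z_{α/2} = 1.960.
Power = Φ(δ − 1.960) + Φ(−δ − 1.960) = Φ(0.504) + Φ(-4.424) = 0.6929 + 0.0000 = 0.6929.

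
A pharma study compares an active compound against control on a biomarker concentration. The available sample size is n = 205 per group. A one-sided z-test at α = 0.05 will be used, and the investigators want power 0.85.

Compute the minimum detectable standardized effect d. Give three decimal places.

d ≈ 0.265

Need Φ(δ − 1.645) = 0.85, so δ = 1.645 + 1.036 = 2.681.
δ = d·√(n/2) ⇒ d = δ/√(n/2) = 2.681/√(205/2) = 0.2648.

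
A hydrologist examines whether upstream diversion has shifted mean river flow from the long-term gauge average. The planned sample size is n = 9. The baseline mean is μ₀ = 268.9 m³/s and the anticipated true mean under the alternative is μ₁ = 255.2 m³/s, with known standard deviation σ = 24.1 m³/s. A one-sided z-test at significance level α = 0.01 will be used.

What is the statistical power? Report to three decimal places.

Standardized effect: d = |μ₁ − μ₀| / σ = |255.2 − 268.9| / 24.1 = 0.5685
Noncentrality parameter: δ = d·√n = 0.5685 × √9 = 1.7054
One-sided α = 0.01 → critical value z_{0.01} = 2.326.
Power = P(Z > 2.326 − δ) = Φ(-0.621) = 0.2673.

Power ≈ 0.267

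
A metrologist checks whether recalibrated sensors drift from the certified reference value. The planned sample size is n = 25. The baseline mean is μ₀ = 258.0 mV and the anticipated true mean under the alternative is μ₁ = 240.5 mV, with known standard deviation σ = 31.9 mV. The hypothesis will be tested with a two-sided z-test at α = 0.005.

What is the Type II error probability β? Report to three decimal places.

β ≈ 0.526

Standardized effect: d = |μ₁ − μ₀| / σ = |240.5 − 258.0| / 31.9 = 0.5486
Noncentrality parameter: δ = d·√n = 0.5486 × √25 = 2.7429
Two-sided α = 0.005 → critical value z_{0.0025} = 2.807.
Power = Φ(δ − 2.807) + Φ(−δ − 2.807) = Φ(-0.064) + Φ(-5.550) = 0.4745 + 0.0000 = 0.4745.
Type II error: β = 1 − power = 1 − 0.4745 = 0.5255.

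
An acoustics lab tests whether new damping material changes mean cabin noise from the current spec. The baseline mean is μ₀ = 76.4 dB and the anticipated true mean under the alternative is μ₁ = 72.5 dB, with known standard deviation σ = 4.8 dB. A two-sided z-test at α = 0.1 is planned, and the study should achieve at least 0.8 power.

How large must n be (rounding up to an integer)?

n = 10

Standardized effect: d = |μ₁ − μ₀| / σ = |72.5 − 76.4| / 4.8 = 0.8125
For power 0.8 need Φ(δ − z_{0.05}) = 0.8, so δ = z_{0.05} + z_{0.20} = 1.645 + 0.842 = 2.486.
(The Φ(−δ − z_{α/2}) term is vanishingly small for δ > 0 and is dropped in the standard sample-size formula.)
δ = d·√n ⇒ n = (δ/d)² = (2.486 / 0.8125)² = 9.37.
Round up to the next whole unit.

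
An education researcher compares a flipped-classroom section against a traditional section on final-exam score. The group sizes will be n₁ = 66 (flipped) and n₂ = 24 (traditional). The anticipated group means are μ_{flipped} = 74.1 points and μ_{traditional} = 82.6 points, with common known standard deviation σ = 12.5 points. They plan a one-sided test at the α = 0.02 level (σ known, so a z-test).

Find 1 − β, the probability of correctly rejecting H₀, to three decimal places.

Standardized effect: d = |μ_{flipped} − μ_{traditional}| / σ = |74.1 − 82.6| / 12.5 = 0.6800
Noncentrality parameter: λ = d / √(1/n₁ + 1/n₂) = 0.6800 / √(1/66 + 1/24) = 2.8528
One-sided α = 0.02 → critical value z_{0.02} = 2.054.
Power = Φ(λ − 2.054) = Φ(0.799) = 0.7879.

Power ≈ 0.788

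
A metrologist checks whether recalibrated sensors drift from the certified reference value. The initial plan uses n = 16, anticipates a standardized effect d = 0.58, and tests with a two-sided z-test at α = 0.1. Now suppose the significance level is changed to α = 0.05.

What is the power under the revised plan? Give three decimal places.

δ = d·√n = 0.58 × √16 = 2.3200 (unchanged). New critical value: z_{0.025} = 1.960.
Revised power = Φ(δ − 1.960) + Φ(−δ − 1.960) = Φ(0.360) + Φ(-4.280) = 0.6406 + 0.0000 = 0.6406.

Power ≈ 0.641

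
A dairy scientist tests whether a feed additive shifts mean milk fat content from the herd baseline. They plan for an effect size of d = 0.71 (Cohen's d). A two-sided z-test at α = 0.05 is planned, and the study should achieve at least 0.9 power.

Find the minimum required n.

For power 0.9 need Φ(δ − z_{0.025}) = 0.9, so δ = z_{0.025} + z_{0.10} = 1.960 + 1.282 = 3.242.
(The Φ(−δ − z_{α/2}) term is vanishingly small for δ > 0 and is dropped in the standard sample-size formula.)
δ = d·√n ⇒ n = (δ/d)² = (3.242 / 0.71)² = 20.84.
Round up to the next whole unit.

n = 21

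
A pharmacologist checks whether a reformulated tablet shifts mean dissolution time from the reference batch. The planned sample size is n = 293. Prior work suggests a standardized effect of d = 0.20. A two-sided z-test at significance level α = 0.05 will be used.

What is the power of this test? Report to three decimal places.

Noncentrality parameter: δ = d·√n = 0.20 × √293 = 3.4234
Two-sided α = 0.05 → critical value z_{0.025} = 1.960.
Power = Φ(δ − 1.960) + Φ(−δ − 1.960) = Φ(1.463) + Φ(-5.383) = 0.9283 + 0.0000 = 0.9283.

Power ≈ 0.928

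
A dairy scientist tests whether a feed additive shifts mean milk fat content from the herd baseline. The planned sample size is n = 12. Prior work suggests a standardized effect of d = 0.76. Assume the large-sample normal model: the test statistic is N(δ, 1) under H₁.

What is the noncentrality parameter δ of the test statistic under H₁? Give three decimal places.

The noncentrality parameter scales effect size by the design's sample-size factor: δ = d·√n = 0.76 × √12 = 2.6327

δ ≈ 2.633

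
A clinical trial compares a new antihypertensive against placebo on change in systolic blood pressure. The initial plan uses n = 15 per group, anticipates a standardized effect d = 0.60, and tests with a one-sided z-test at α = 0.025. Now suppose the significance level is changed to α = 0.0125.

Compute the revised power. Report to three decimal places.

Power ≈ 0.275

δ = d·√(n/2) = 0.60 × √(15/2) = 1.6432 (unchanged). New critical value: z_{0.0125} = 2.241.
Revised power = Φ(δ − 2.241) = Φ(-0.598) = 0.2748.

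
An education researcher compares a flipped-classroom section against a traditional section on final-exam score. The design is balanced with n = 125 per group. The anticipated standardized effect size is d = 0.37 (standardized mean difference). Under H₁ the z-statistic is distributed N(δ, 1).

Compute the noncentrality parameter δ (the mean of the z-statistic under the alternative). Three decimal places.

δ ≈ 2.925

δ = d·√(n/2) = 0.37 × √(125/2) = 2.9251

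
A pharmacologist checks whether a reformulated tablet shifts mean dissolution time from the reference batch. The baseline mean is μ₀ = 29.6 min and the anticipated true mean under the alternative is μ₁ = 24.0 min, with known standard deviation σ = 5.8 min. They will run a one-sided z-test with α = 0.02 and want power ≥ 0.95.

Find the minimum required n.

Standardized effect: d = |μ₁ − μ₀| / σ = |24.0 − 29.6| / 5.8 = 0.9655
For power 0.95 need Φ(δ − z_{0.02}) = 0.95, so δ = z_{0.02} + z_{0.05} = 2.054 + 1.645 = 3.699.
δ = d·√n ⇒ n = (δ/d)² = (3.699 / 0.9655)² = 14.67.
Rounding up, n = 15.

n = 15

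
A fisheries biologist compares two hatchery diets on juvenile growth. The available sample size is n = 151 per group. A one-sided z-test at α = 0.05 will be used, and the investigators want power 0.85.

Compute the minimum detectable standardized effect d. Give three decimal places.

d ≈ 0.309

Required noncentrality: δ = z_{0.05} + z_{0.15} = 1.645 + 1.036 = 2.681.
δ = d·√(n/2) ⇒ d = δ/√(n/2) = 2.681/√(151/2) = 0.3086.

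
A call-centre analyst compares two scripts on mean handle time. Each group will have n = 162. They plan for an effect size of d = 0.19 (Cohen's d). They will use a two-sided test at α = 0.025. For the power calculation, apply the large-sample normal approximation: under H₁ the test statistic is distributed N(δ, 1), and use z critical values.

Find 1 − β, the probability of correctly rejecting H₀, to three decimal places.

Noncentrality parameter: δ = d·√(n/2) = 0.19 × √(162/2) = 1.7100
Critical value for a two-sided test at α = 0.025: z_{α/2} = 2.241.
Power = Φ(δ − 2.241) + Φ(−δ − 2.241) = Φ(-0.531) + Φ(-3.951) = 0.2976 + 0.0000 = 0.2976.

Power ≈ 0.298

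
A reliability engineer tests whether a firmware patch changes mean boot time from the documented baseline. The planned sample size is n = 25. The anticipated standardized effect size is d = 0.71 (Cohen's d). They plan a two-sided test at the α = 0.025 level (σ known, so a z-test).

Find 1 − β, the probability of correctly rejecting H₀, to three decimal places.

Power ≈ 0.905

Noncentrality parameter: δ = d·√n = 0.71 × √25 = 3.5500
Critical value for a two-sided test at α = 0.025: z_{α/2} = 2.241.
Power = Φ(δ − 2.241) + Φ(−δ − 2.241) = Φ(1.309) + Φ(-5.791) = 0.9047 + 0.0000 = 0.9047.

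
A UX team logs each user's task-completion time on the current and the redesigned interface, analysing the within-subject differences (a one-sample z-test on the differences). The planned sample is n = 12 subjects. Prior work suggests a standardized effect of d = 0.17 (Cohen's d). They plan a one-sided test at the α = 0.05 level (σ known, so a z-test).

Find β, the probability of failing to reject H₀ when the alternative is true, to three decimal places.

Noncentrality parameter: δ = d·√n = 0.17 × √12 = 0.5889
One-sided α = 0.05 → critical value z_{0.05} = 1.645.
Power = P(Z > 1.645 − δ) = Φ(-1.056) = 0.1455.
Type II error: β = 1 − power = 1 − 0.1455 = 0.8545.

β ≈ 0.855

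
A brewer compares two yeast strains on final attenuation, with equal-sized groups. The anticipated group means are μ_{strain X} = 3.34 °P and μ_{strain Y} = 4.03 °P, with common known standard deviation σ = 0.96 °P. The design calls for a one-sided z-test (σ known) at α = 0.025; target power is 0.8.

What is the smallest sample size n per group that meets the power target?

n = 31 per group

Standardized effect: d = |μ_{strain X} − μ_{strain Y}| / σ = |3.34 − 4.03| / 0.96 = 0.7188
For power 0.8 need Φ(δ − z_{0.025}) = 0.8, so δ = z_{0.025} + z_{0.20} = 1.960 + 0.842 = 2.802.
δ = d·√(n/2) ⇒ n = 2(δ/d)² = 2 × (2.802 / 0.7188)² = 30.39.
Rounding up, n = 31 per group.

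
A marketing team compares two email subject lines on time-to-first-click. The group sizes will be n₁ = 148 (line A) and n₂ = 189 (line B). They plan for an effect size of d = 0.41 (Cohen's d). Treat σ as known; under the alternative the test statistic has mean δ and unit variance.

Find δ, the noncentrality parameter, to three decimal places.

The noncentrality parameter scales effect size by the design's sample-size factor: δ = d / √(1/n₁ + 1/n₂) = 0.41 / √(1/148 + 1/189) = 3.7353

δ ≈ 3.735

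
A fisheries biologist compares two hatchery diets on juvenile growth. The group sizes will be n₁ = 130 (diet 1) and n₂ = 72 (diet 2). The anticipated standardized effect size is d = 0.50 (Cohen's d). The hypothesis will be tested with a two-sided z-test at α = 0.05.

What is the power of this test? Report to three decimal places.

Noncentrality parameter: δ = d / √(1/n₁ + 1/n₂) = 0.50 / √(1/130 + 1/72) = 3.4036
Critical value for a two-sided test at α = 0.05: z_{α/2} = 1.960.
Power = Φ(δ − 1.960) + Φ(−δ − 1.960) = Φ(1.444) + Φ(-5.364) = 0.9256 + 0.0000 = 0.9256.

Power ≈ 0.926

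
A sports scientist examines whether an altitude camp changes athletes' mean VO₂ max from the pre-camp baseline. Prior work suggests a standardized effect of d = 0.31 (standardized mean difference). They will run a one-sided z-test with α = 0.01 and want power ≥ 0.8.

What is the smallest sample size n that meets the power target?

For power 0.8 need Φ(δ − z_{0.01}) = 0.8, so δ = z_{0.01} + z_{0.20} = 2.326 + 0.842 = 3.168.
δ = d·√n ⇒ n = (δ/d)² = (3.168 / 0.31)² = 104.43.
Rounding up, n = 105.

n = 105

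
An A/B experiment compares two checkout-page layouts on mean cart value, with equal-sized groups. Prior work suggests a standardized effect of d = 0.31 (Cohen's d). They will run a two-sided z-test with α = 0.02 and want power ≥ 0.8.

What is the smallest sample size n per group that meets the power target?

For power 0.8 need Φ(δ − z_{0.01}) = 0.8, so δ = z_{0.01} + z_{0.20} = 2.326 + 0.842 = 3.168.
(The Φ(−δ − z_{α/2}) term is vanishingly small for δ > 0 and is dropped in the standard sample-size formula.)
δ = d·√(n/2) ⇒ n = 2(δ/d)² = 2 × (3.168 / 0.31)² = 208.87.
Round up to the next whole unit.

n = 209 per group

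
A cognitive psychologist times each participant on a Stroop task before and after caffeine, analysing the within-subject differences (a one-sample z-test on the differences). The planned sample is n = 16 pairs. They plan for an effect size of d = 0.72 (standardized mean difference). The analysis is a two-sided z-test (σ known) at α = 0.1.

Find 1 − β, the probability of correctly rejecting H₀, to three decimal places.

Noncentrality parameter: δ = d·√n = 0.72 × √16 = 2.8800
Two-sided α = 0.1 → critical value z_{0.05} = 1.645.
Power = Φ(δ − 1.645) + Φ(−δ − 1.645) = Φ(1.235) + Φ(-4.525) = 0.8916 + 0.0000 = 0.8916.

Power ≈ 0.892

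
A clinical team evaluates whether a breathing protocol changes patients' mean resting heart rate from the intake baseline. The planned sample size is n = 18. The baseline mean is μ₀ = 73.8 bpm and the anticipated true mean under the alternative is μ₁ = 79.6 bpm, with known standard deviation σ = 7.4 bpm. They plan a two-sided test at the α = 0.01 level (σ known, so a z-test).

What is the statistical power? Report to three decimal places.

Standardized effect: d = |μ₁ − μ₀| / σ = |79.6 − 73.8| / 7.4 = 0.7838
Noncentrality parameter: δ = d·√n = 0.7838 × √18 = 3.3253
Critical value for a two-sided test at α = 0.01: z_{α/2} = 2.576.
Power = Φ(δ − 2.576) + Φ(−δ − 2.576) = Φ(0.749) + Φ(-5.901) = 0.7732 + 0.0000 = 0.7732.

Power ≈ 0.773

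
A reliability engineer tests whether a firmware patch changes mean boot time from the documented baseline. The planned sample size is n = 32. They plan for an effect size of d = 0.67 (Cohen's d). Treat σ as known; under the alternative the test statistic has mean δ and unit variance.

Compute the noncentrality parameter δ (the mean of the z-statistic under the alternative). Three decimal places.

The noncentrality parameter scales effect size by the design's sample-size factor: δ = d·√n = 0.67 × √32 = 3.7901

δ ≈ 3.790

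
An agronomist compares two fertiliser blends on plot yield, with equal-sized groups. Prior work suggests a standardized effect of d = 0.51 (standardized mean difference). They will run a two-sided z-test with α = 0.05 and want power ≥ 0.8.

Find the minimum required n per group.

Set Φ(δ − 1.960) = 0.8; then δ − 1.960 = Φ⁻¹(0.8) = 0.842, giving δ = 2.802.
(The Φ(−δ − z_{α/2}) term is vanishingly small for δ > 0 and is dropped in the standard sample-size formula.)
δ = d·√(n/2) ⇒ n = 2(δ/d)² = 2 × (2.802 / 0.51)² = 60.35.
Round up to the next whole unit.

n = 61 per group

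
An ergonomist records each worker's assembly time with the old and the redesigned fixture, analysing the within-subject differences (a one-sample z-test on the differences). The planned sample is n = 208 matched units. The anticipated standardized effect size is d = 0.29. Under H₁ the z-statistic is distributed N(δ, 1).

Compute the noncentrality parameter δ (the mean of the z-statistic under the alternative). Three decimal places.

δ ≈ 4.182

δ = d·√n = 0.29 × √208 = 4.1824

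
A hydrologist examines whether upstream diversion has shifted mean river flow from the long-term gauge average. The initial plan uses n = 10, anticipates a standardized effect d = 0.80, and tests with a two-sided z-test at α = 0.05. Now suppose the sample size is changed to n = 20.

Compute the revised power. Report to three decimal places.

Power ≈ 0.947

With n = 20: δ = d·√n = 0.80 × √20 = 3.5777. Critical value z_{0.025} = 1.960.
Revised power = Φ(δ − 1.960) + Φ(−δ − 1.960) = Φ(1.618) + Φ(-5.538) = 0.9471 + 0.0000 = 0.9471.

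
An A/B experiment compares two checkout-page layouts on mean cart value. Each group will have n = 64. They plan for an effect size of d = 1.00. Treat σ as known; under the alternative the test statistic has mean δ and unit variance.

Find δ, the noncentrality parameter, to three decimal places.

δ = d·√(n/2) = 1.00 × √(64/2) = 5.6569

δ ≈ 5.657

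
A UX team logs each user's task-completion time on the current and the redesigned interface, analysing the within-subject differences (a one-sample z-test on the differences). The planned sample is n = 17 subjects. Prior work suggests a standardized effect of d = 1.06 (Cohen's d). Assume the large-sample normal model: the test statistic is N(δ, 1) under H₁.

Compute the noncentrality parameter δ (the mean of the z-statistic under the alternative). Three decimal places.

The noncentrality parameter scales effect size by the design's sample-size factor: δ = d·√n = 1.06 × √17 = 4.3705

δ ≈ 4.370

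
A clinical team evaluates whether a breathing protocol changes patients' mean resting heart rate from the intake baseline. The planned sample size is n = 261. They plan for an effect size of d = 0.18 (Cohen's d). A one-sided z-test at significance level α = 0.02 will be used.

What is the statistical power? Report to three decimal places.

Noncentrality parameter: δ = d·√n = 0.18 × √261 = 2.9080
Critical value for a one-sided test at α = 0.02: z_α = 2.054.
Power = Φ(δ − 2.054) = Φ(0.854) = 0.8035.

Power ≈ 0.804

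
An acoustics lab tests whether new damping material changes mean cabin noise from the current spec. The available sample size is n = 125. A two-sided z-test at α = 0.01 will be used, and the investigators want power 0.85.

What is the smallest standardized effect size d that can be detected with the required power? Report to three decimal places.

d ≈ 0.323

Need Φ(δ − 2.576) = 0.85, so δ = 2.576 + 1.036 = 3.612.
(The second rejection-region term Φ(−δ − z_{α/2}) is negligible and dropped.)
δ = d·√n ⇒ d = δ/√n = 3.612/√125 = 0.3231.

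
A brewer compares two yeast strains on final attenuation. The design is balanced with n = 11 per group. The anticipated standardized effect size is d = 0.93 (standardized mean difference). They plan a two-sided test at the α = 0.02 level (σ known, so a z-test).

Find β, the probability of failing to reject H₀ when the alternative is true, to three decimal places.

Noncentrality parameter: δ = d·√(n/2) = 0.93 × √(11/2) = 2.1810
Critical value for a two-sided test at α = 0.02: z_{α/2} = 2.326.
Power = Φ(δ − 2.326) + Φ(−δ − 2.326) = Φ(-0.145) + Φ(-4.507) = 0.4422 + 0.0000 = 0.4422.
Type II error: β = 1 − power = 1 − 0.4422 = 0.5578.

β ≈ 0.558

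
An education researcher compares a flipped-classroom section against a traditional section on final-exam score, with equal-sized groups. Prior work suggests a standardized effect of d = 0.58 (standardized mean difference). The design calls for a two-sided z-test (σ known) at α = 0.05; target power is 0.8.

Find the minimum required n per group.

n = 47 per group

Set Φ(δ − 1.960) = 0.8; then δ − 1.960 = Φ⁻¹(0.8) = 0.842, giving δ = 2.802.
(For δ > 0 the lower-tail rejection region contributes negligibly to power, so the one-term inversion is standard.)
δ = d·√(n/2) ⇒ n = 2(δ/d)² = 2 × (2.802 / 0.58)² = 46.66.
Round up to the next whole unit.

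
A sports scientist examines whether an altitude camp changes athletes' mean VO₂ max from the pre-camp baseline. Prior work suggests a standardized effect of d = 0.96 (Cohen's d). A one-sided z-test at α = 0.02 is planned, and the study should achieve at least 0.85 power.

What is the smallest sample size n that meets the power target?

Set Φ(δ − 2.054) = 0.85; then δ − 2.054 = Φ⁻¹(0.85) = 1.036, giving δ = 3.090.
δ = d·√n ⇒ n = (δ/d)² = (3.090 / 0.96)² = 10.36.
Round up to the next whole unit.

n = 11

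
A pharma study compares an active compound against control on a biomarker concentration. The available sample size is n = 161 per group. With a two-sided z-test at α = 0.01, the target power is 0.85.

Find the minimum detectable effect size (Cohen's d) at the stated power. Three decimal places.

Need Φ(δ − 2.576) = 0.85, so δ = 2.576 + 1.036 = 3.612.
(Lower-tail contribution to power is negligible for δ > 0.)
δ = d·√(n/2) ⇒ d = δ/√(n/2) = 3.612/√(161/2) = 0.4026.

d ≈ 0.403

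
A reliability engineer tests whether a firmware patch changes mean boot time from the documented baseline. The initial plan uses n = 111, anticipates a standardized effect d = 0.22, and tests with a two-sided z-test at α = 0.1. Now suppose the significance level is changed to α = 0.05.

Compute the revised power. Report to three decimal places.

Power ≈ 0.640

δ = d·√n = 0.22 × √111 = 2.3178 (unchanged). New critical value: z_{0.025} = 1.960.
Revised power = Φ(δ − 1.960) + Φ(−δ − 1.960) = Φ(0.358) + Φ(-4.278) = 0.6398 + 0.0000 = 0.6398.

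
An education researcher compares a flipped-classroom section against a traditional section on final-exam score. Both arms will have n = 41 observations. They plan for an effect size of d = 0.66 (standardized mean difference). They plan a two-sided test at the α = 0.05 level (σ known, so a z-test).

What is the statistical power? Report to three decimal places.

Noncentrality parameter: δ = d·√(n/2) = 0.66 × √(41/2) = 2.9883
Critical value for a two-sided test at α = 0.05: z_{α/2} = 1.960.
Power = Φ(δ − 1.960) + Φ(−δ − 1.960) = Φ(1.028) + Φ(-4.948) = 0.8481 + 0.0000 = 0.8481.

Power ≈ 0.848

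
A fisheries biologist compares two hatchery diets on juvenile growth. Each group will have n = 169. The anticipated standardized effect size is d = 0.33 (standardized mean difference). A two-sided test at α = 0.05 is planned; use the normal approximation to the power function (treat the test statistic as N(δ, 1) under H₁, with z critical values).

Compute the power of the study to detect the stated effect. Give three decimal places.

Noncentrality parameter: δ = d·√(n/2) = 0.33 × √(169/2) = 3.0335
Critical value for a two-sided test at α = 0.05: z_{α/2} = 1.960.
Power = Φ(δ − 1.960) + Φ(−δ − 1.960) = Φ(1.074) + Φ(-4.993) = 0.8585 + 0.0000 = 0.8585.

Power ≈ 0.858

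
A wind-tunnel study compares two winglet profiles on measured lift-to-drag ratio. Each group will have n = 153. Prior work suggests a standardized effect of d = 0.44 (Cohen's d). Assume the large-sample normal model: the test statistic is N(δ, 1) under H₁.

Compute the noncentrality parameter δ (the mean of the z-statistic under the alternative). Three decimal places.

δ ≈ 3.848

The noncentrality parameter scales effect size by the design's sample-size factor: δ = d·√(n/2) = 0.44 × √(153/2) = 3.8484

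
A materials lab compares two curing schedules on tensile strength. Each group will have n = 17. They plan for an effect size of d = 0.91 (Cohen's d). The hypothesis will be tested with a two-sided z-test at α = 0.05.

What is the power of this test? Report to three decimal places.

Power ≈ 0.756

Noncentrality parameter: δ = d·√(n/2) = 0.91 × √(17/2) = 2.6531
Two-sided α = 0.05 → critical value z_{0.025} = 1.960.
Power = Φ(δ − 1.960) + Φ(−δ − 1.960) = Φ(0.693) + Φ(-4.613) = 0.7559 + 0.0000 = 0.7559.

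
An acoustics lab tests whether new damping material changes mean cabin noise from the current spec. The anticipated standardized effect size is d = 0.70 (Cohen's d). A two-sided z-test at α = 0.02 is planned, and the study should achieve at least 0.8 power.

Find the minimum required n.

Set Φ(δ − 2.326) = 0.8; then δ − 2.326 = Φ⁻¹(0.8) = 0.842, giving δ = 3.168.
(Ignoring the negligible lower-tail rejection probability gives the usual closed-form inversion.)
δ = d·√n ⇒ n = (δ/d)² = (3.168 / 0.70)² = 20.48.
Round up to the next whole unit.

n = 21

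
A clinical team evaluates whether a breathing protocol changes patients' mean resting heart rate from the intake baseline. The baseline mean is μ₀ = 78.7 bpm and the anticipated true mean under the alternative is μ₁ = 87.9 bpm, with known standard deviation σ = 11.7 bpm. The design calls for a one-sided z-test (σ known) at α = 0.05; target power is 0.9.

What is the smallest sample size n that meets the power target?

n = 14

Standardized effect: d = |μ₁ − μ₀| / σ = |87.9 − 78.7| / 11.7 = 0.7863
Set Φ(δ − 1.645) = 0.9; then δ − 1.645 = Φ⁻¹(0.9) = 1.282, giving δ = 2.926.
δ = d·√n ⇒ n = (δ/d)² = (2.926 / 0.7863)² = 13.85.
Round up to the next whole unit.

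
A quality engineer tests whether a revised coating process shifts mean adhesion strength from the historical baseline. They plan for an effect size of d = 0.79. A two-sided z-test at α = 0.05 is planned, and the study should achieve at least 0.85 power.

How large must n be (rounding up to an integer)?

For power 0.85 need Φ(δ − z_{0.025}) = 0.85, so δ = z_{0.025} + z_{0.15} = 1.960 + 1.036 = 2.996.
(For δ > 0 the lower-tail rejection region contributes negligibly to power, so the one-term inversion is standard.)
δ = d·√n ⇒ n = (δ/d)² = (2.996 / 0.79)² = 14.39.
Rounding up, n = 15.

n = 15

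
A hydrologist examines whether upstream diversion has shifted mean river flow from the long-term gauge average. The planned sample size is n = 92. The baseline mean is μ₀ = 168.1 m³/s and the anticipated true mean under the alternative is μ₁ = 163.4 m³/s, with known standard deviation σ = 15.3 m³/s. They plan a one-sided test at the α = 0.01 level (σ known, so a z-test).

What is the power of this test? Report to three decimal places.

Power ≈ 0.732

Standardized effect: d = |μ₁ − μ₀| / σ = |163.4 − 168.1| / 15.3 = 0.3072
Noncentrality parameter: δ = d·√n = 0.3072 × √92 = 2.9465
Critical value for a one-sided test at α = 0.01: z_α = 2.326.
Power = P(Z > 2.326 − δ) = Φ(0.620) = 0.7324.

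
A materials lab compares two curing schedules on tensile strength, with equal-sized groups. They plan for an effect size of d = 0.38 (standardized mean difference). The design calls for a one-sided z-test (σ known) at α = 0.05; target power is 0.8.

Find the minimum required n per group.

n = 86 per group

For power 0.8 need Φ(δ − z_{0.05}) = 0.8, so δ = z_{0.05} + z_{0.20} = 1.645 + 0.842 = 2.486.
δ = d·√(n/2) ⇒ n = 2(δ/d)² = 2 × (2.486 / 0.38)² = 85.63.
Rounding up, n = 86 per group.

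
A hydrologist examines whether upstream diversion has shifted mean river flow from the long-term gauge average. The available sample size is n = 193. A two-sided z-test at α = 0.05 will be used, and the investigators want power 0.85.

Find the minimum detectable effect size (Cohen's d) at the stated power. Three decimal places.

d ≈ 0.216

Required noncentrality: δ = z_{0.025} + z_{0.15} = 1.960 + 1.036 = 2.996.
(The second rejection-region term Φ(−δ − z_{α/2}) is negligible and dropped.)
δ = d·√n ⇒ d = δ/√n = 2.996/√193 = 0.2157.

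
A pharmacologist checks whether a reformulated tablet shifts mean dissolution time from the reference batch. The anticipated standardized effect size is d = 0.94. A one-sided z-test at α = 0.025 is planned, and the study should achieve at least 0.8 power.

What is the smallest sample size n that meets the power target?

For power 0.8 need Φ(δ − z_{0.025}) = 0.8, so δ = z_{0.025} + z_{0.20} = 1.960 + 0.842 = 2.802.
δ = d·√n ⇒ n = (δ/d)² = (2.802 / 0.94)² = 8.88.
Round up to the next whole unit.

n = 9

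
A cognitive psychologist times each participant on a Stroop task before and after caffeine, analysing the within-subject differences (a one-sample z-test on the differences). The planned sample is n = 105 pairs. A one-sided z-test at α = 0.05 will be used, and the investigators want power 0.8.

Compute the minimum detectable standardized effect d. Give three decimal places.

d ≈ 0.243

Required noncentrality: δ = z_{0.05} + z_{0.20} = 1.645 + 0.842 = 2.486.
δ = d·√n ⇒ d = δ/√n = 2.486/√105 = 0.2427.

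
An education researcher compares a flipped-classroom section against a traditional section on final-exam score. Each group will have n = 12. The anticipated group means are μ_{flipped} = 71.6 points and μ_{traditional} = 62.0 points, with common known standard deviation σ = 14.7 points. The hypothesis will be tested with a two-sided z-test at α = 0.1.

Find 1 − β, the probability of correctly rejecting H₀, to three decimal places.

Standardized effect: d = |μ_{flipped} − μ_{traditional}| / σ = |71.6 − 62.0| / 14.7 = 0.6531
Noncentrality parameter: δ = d·√(n/2) = 0.6531 × √(12/2) = 1.5997
Critical value for a two-sided test at α = 0.1: z_{α/2} = 1.645.
Power = Φ(δ − 1.645) + Φ(−δ − 1.645) = Φ(-0.045) + Φ(-3.245) = 0.4820 + 0.0006 = 0.4826.

Power ≈ 0.483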